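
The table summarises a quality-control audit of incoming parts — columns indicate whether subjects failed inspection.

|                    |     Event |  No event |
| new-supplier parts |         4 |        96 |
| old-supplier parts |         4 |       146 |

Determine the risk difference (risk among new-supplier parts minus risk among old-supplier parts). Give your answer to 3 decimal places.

RD ≈ 0.013

risk, new-supplier parts = 4/100 = 0.04000
risk, old-supplier parts = 4/150 = 0.02667
risk difference = 0.04000 − 0.02667 = 0.013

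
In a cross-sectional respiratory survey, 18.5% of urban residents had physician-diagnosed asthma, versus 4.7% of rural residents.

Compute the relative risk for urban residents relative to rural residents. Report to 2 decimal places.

RR = 0.18500 / 0.04700 = 3.94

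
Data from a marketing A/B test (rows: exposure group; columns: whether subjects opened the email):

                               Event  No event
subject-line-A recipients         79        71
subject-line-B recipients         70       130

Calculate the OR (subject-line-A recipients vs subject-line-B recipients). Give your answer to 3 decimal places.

OR: 2.066

odds, subject-line-A recipients = 79/71 = 1.1127
odds, subject-line-B recipients = 70/130 = 0.5385
OR = 1.1127 / 0.5385 = 2.066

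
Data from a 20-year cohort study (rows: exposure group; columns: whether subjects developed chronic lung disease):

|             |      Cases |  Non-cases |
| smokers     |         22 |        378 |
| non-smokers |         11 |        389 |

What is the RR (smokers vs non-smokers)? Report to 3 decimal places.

2.000

risk, smokers = 22/400 = 0.05500
risk, non-smokers = 11/400 = 0.02750
RR = 0.05500 / 0.02750 = 2.000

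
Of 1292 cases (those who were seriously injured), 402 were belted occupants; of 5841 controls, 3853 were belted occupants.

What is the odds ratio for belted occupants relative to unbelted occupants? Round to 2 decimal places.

OR = (402 × 1988) / (3853 × 890) = 799176/3429170 ≈ 0.23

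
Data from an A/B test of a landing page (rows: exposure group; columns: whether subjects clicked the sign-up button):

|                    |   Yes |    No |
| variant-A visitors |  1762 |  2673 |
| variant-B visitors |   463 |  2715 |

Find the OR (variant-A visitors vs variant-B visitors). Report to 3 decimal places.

OR = (1762 × 2715) / (2673 × 463) = 4783830/1237599 ≈ 3.865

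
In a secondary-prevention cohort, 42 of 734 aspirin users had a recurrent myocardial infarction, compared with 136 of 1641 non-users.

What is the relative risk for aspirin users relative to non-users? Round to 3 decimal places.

risk, aspirin users = 42/734 = 0.0572
risk, non-users = 136/1641 = 0.0829
RR = 0.0572 / 0.0829 = 0.690

RR ≈ 0.690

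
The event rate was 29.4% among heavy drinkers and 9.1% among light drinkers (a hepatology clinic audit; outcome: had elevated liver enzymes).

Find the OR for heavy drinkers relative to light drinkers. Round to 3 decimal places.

4.160

odds, heavy drinkers = 0.2940/0.7060 = 0.4164
odds, light drinkers = 0.0910/0.9090 = 0.1001
OR = 0.4164 / 0.1001 = 4.160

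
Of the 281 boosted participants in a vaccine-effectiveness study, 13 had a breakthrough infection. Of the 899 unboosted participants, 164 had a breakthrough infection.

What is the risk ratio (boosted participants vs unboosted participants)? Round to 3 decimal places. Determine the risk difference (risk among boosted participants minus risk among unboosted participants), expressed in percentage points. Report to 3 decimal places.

risk, boosted participants = 13/281 = 0.04626
risk, unboosted participants = 164/899 = 0.18242
RR = 0.04626 / 0.18242 = 0.254
risk difference = 0.04626 − 0.18242 = -0.13616 → -13.616 percentage points

RR = 0.254; RD = -13.616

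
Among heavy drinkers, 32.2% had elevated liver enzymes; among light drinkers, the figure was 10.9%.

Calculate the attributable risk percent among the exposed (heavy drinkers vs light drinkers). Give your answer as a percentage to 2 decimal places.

AR% = (0.3220 − 0.1090) / 0.3220 = 0.6615 → 66.15%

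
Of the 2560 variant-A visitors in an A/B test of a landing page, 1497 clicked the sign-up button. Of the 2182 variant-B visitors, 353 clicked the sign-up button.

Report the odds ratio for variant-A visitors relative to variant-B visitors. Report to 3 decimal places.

odds, variant-A visitors = 1497/1063 = 1.4083
odds, variant-B visitors = 353/1829 = 0.1930
OR = 1.4083 / 0.1930 = 7.297

OR ≈ 7.297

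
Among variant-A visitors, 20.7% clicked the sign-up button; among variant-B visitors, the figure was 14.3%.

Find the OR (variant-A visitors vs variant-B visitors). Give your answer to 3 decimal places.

1.564

odds, variant-A visitors = 0.2070/0.7930 = 0.2610
odds, variant-B visitors = 0.1430/0.8570 = 0.1669
OR = 0.2610 / 0.1669 = 1.564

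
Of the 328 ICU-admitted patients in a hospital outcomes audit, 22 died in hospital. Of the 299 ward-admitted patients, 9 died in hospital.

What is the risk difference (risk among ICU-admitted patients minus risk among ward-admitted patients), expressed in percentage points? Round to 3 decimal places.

risk, ICU-admitted patients = 22/328 = 0.06707
risk, ward-admitted patients = 9/299 = 0.03010
risk difference = 0.06707 − 0.03010 = 0.03697 → 3.697 percentage points

RD: 3.697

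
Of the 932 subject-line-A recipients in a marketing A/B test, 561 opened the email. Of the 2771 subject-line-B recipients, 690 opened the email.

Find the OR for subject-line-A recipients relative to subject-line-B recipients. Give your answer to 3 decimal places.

4.560

odds, subject-line-A recipients = 561/371 = 1.5121
odds, subject-line-B recipients = 690/2081 = 0.3316
OR = 1.5121 / 0.3316 = 4.560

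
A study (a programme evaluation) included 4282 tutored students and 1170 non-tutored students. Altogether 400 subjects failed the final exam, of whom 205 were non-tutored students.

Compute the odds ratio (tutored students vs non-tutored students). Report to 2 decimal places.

0.22

tutored students with the outcome: 400 − 205 = 195
tutored students without the outcome: 4282 − 195 = 4087
non-tutored students without the outcome: 1170 − 205 = 965
odds, tutored students = 195/4087 = 0.04771
odds, non-tutored students = 205/965 = 0.21244
OR = 0.04771 / 0.21244 = 0.22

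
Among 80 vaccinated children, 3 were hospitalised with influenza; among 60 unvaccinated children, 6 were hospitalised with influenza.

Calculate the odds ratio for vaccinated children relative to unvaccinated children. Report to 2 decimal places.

OR = (3 × 54) / (77 × 6) = 162/462 ≈ 0.35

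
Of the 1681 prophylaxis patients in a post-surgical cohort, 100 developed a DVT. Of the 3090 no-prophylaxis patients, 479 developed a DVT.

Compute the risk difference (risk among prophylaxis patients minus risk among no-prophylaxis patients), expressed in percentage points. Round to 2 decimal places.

-9.55

risk, prophylaxis patients = 100/1681 = 0.0595
risk, no-prophylaxis patients = 479/3090 = 0.1550
risk difference = 0.0595 − 0.1550 = -0.0955 → -9.55 percentage points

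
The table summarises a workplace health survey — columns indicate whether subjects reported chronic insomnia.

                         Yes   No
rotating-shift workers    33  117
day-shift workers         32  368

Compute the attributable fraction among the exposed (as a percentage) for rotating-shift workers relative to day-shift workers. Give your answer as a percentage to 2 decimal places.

risk, rotating-shift workers = 33/150 = 0.2200
risk, day-shift workers = 32/400 = 0.0800
AR% = (0.2200 − 0.0800) / 0.2200 = 0.6364 → 63.64%

AR%: 63.64%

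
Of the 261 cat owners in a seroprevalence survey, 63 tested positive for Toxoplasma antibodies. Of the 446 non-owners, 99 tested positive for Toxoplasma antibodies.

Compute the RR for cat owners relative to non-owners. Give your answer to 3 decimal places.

RR ≈ 1.087

risk, cat owners = 63/261 = 0.2414
risk, non-owners = 99/446 = 0.2220
RR = 0.2414 / 0.2220 = 1.087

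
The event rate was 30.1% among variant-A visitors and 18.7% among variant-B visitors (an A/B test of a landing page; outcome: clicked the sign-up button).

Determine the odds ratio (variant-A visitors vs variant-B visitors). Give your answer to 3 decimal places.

odds, variant-A visitors = 0.3010/0.6990 = 0.4306
odds, variant-B visitors = 0.1870/0.8130 = 0.2300
OR = 0.4306 / 0.2300 = 1.872

1.872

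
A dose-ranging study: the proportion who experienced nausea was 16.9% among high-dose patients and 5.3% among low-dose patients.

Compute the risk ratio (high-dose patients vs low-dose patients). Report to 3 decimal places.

RR = 0.1690 / 0.0530 = 3.189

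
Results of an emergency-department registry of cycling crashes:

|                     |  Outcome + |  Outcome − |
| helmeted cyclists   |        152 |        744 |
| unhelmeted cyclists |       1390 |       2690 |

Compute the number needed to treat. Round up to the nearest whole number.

risk, helmeted cyclists = 152/896 = 0.169643
risk, unhelmeted cyclists = 1390/4080 = 0.340686
absolute risk difference = 0.171043
1 / 0.171043 = 5.846 → round up → 6

NNT = 6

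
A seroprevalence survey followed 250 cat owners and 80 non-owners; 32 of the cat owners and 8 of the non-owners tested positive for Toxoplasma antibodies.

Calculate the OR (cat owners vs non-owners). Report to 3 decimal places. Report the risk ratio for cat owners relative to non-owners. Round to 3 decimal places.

OR = 1.321; RR = 1.280

odds, cat owners = 32/218 = 0.1468
odds, non-owners = 8/72 = 0.1111
OR = 0.1468 / 0.1111 = 1.321
risk, cat owners = 32/250 = 0.1280
risk, non-owners = 8/80 = 0.1000
RR = 0.1280 / 0.1000 = 1.280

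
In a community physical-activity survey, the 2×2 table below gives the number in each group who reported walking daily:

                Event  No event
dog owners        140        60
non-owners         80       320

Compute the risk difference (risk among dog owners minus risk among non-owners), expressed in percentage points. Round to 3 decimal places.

50.000

risk, dog owners = 140/200 = 0.7000
risk, non-owners = 80/400 = 0.2000
risk difference = 0.7000 − 0.2000 = 0.5000 → 50.000 percentage points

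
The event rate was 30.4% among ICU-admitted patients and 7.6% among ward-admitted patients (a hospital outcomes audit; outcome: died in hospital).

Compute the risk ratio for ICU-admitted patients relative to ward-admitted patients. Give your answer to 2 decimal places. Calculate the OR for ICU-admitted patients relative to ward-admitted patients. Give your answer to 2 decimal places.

RR = 0.3040 / 0.0760 = 4.00
odds, ICU-admitted patients = 0.3040/0.6960 = 0.4368
odds, ward-admitted patients = 0.0760/0.9240 = 0.0823
OR = 0.4368 / 0.0823 = 5.31

RR = 4.00; OR = 5.31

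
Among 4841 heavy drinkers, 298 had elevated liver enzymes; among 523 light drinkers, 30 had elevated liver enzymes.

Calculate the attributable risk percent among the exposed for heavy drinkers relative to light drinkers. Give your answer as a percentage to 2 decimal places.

risk, heavy drinkers = 298/4841 = 0.0616
risk, light drinkers = 30/523 = 0.0574
AR% = (0.0616 − 0.0574) / 0.0616 = 0.0682 → 6.82%

AR%: 6.82%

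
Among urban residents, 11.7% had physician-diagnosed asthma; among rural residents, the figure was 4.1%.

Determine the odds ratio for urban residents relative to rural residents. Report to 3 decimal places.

OR: 3.099

odds, urban residents = 0.11700/0.88300 = 0.13250
odds, rural residents = 0.04100/0.95900 = 0.04275
OR = 0.13250 / 0.04275 = 3.099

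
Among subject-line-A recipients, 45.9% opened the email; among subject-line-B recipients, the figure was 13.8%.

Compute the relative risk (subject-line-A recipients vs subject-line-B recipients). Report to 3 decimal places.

RR = 0.4590 / 0.1380 = 3.326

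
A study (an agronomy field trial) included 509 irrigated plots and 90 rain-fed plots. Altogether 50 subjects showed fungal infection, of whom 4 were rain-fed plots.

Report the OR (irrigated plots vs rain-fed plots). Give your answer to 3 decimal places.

OR ≈ 2.136

irrigated plots with the outcome: 50 − 4 = 46
irrigated plots without the outcome: 509 − 46 = 463
rain-fed plots without the outcome: 90 − 4 = 86
odds, irrigated plots = 46/463 = 0.09935
odds, rain-fed plots = 4/86 = 0.04651
OR = 0.09935 / 0.04651 = 2.136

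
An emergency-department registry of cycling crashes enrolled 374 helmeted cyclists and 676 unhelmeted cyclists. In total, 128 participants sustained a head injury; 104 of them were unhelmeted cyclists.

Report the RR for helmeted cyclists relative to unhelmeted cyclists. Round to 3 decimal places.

0.417

helmeted cyclists with the outcome: 128 − 104 = 24
helmeted cyclists without the outcome: 374 − 24 = 350
unhelmeted cyclists without the outcome: 676 − 104 = 572
risk, helmeted cyclists = 24/374 = 0.0642
risk, unhelmeted cyclists = 104/676 = 0.1538
RR = 0.0642 / 0.1538 = 0.417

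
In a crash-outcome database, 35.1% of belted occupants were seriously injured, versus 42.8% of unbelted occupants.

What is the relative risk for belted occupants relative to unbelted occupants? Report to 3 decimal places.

RR = 0.3510 / 0.4280 = 0.820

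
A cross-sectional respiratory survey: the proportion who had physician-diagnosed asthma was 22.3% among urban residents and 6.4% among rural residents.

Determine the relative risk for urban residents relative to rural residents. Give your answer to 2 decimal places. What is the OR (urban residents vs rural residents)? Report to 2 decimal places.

RR = 3.48; OR = 4.20

RR = 0.2230 / 0.0640 = 3.48
odds, urban residents = 0.2230/0.7770 = 0.2870
odds, rural residents = 0.0640/0.9360 = 0.0684
OR = 0.2870 / 0.0684 = 4.20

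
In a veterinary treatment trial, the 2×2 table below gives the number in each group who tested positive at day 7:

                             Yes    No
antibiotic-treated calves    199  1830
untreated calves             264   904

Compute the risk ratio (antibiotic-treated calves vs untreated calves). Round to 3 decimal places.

0.434

risk, antibiotic-treated calves = 199/2029 = 0.0981
risk, untreated calves = 264/1168 = 0.2260
RR = 0.0981 / 0.2260 = 0.434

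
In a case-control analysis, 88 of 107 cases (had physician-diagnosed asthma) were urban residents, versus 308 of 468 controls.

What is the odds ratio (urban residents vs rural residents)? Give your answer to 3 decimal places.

OR = (88 × 160) / (308 × 19) = 14080/5852 ≈ 2.406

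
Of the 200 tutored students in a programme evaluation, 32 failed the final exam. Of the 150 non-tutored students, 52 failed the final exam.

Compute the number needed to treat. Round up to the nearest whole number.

risk, tutored students = 32/200 = 0.160000
risk, non-tutored students = 52/150 = 0.346667
absolute risk difference = 0.186667
1 / 0.186667 = 5.357 → round up → 6

NNT ≈ 6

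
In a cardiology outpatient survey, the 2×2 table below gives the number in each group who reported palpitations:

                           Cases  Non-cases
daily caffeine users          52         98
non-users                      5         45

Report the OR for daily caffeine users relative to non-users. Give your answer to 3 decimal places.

OR = (52 × 45) / (98 × 5) = 2340/490 ≈ 4.776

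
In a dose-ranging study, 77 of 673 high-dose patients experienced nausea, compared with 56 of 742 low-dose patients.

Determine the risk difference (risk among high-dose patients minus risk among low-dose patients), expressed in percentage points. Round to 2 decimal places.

risk, high-dose patients = 77/673 = 0.1144
risk, low-dose patients = 56/742 = 0.0755
risk difference = 0.1144 − 0.0755 = 0.0389 → 3.89 percentage points

3.89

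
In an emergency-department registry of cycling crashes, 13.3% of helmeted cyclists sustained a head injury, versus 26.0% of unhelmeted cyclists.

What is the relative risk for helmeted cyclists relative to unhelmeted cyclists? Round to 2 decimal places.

RR = 0.1330 / 0.2600 = 0.51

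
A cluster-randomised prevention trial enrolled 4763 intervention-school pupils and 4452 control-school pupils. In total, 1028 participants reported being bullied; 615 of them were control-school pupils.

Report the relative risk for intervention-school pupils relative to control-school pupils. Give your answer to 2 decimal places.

0.63

intervention-school pupils with the outcome: 1028 − 615 = 413
intervention-school pupils without the outcome: 4763 − 413 = 4350
control-school pupils without the outcome: 4452 − 615 = 3837
risk, intervention-school pupils = 413/4763 = 0.0867
risk, control-school pupils = 615/4452 = 0.1381
RR = 0.0867 / 0.1381 = 0.63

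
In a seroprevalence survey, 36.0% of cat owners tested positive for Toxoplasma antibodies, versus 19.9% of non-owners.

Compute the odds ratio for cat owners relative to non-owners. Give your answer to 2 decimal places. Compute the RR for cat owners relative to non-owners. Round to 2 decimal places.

OR = 2.26; RR = 1.81

odds, cat owners = 0.3600/0.6400 = 0.5625
odds, non-owners = 0.1990/0.8010 = 0.2484
OR = 0.5625 / 0.2484 = 2.26
RR = 0.3600 / 0.1990 = 1.81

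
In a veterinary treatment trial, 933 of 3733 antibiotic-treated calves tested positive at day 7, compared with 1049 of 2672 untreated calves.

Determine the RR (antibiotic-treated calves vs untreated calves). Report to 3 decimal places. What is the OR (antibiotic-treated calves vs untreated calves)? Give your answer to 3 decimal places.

risk, antibiotic-treated calves = 933/3733 = 0.2499
risk, untreated calves = 1049/2672 = 0.3926
RR = 0.2499 / 0.3926 = 0.637
OR = (933 × 1623) / (2800 × 1049) = 1514259/2937200 ≈ 0.516

RR = 0.637; OR = 0.516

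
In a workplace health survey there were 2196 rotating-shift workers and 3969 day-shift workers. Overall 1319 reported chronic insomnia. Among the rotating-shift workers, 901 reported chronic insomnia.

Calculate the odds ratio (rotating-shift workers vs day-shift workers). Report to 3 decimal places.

OR ≈ 5.911

rotating-shift workers without the outcome: 2196 − 901 = 1295
day-shift workers with the outcome: 1319 − 901 = 418
day-shift workers without the outcome: 3969 − 418 = 3551
OR = (901 × 3551) / (1295 × 418) = 3199451/541310 ≈ 5.911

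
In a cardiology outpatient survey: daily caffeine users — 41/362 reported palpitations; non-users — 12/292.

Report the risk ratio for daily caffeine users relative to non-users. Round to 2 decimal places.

risk, daily caffeine users = 41/362 = 0.11326
risk, non-users = 12/292 = 0.04110
RR = 0.11326 / 0.04110 = 2.76

RR: 2.76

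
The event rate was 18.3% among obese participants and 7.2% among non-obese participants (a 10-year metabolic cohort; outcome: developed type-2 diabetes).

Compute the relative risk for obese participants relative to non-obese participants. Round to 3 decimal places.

RR = 0.1830 / 0.0720 = 2.542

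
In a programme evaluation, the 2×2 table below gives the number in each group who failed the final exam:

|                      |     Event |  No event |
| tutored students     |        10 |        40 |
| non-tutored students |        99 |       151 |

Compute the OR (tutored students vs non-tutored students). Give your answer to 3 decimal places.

odds, tutored students = 10/40 = 0.2500
odds, non-tutored students = 99/151 = 0.6556
OR = 0.2500 / 0.6556 = 0.381

0.381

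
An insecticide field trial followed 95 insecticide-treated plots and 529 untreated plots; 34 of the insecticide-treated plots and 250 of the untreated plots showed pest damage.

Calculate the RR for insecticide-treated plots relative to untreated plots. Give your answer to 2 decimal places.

RR ≈ 0.76

risk, insecticide-treated plots = 34/95 = 0.3579
risk, untreated plots = 250/529 = 0.4726
RR = 0.3579 / 0.4726 = 0.76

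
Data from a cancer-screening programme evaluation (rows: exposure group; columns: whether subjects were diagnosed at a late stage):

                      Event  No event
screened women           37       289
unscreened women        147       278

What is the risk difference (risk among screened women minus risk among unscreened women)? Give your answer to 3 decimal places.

-0.232

risk, screened women = 37/326 = 0.1135
risk, unscreened women = 147/425 = 0.3459
risk difference = 0.1135 − 0.3459 = -0.232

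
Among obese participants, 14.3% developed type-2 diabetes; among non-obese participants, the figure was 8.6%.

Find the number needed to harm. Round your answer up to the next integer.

NNH: 18

absolute risk difference = 0.057000
1 / 0.057000 = 17.544 → round up → 18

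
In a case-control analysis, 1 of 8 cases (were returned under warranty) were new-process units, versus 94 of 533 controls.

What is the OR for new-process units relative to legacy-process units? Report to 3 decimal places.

OR = (1 × 439) / (94 × 7) = 439/658 ≈ 0.667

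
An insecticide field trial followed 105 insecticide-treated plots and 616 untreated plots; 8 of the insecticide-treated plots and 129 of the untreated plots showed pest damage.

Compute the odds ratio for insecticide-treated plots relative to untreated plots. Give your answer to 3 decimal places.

odds, insecticide-treated plots = 8/97 = 0.0825
odds, untreated plots = 129/487 = 0.2649
OR = 0.0825 / 0.2649 = 0.311

OR ≈ 0.311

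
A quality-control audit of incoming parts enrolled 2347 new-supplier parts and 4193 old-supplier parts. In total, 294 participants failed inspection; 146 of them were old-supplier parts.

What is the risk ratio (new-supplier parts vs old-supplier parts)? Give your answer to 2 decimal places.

new-supplier parts with the outcome: 294 − 146 = 148
new-supplier parts without the outcome: 2347 − 148 = 2199
old-supplier parts without the outcome: 4193 − 146 = 4047
risk, new-supplier parts = 148/2347 = 0.06306
risk, old-supplier parts = 146/4193 = 0.03482
RR = 0.06306 / 0.03482 = 1.81

1.81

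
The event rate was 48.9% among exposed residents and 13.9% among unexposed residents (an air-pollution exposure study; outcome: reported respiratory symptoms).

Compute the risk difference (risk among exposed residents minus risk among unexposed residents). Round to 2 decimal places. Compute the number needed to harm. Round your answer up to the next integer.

risk difference = 0.4890 − 0.1390 = 0.35
absolute risk difference = 0.350000
1 / 0.350000 = 2.857 → round up → 3

RD = 0.35; NNH = 3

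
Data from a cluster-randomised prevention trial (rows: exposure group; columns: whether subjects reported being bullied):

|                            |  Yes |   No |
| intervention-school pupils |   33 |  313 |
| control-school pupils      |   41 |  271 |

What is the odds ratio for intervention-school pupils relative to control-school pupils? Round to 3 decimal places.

OR = (33 × 271) / (313 × 41) = 8943/12833 ≈ 0.697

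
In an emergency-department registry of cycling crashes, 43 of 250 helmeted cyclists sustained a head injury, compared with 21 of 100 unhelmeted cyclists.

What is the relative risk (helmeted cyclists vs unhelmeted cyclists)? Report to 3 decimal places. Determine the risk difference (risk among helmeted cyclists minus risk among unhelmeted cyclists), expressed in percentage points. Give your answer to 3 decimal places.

risk, helmeted cyclists = 43/250 = 0.1720
risk, unhelmeted cyclists = 21/100 = 0.2100
RR = 0.1720 / 0.2100 = 0.819
risk difference = 0.1720 − 0.2100 = -0.0380 → -3.800 percentage points

RR = 0.819; RD = -3.800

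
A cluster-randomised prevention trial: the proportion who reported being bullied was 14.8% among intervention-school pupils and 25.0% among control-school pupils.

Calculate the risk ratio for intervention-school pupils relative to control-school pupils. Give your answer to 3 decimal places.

RR = 0.1480 / 0.2500 = 0.592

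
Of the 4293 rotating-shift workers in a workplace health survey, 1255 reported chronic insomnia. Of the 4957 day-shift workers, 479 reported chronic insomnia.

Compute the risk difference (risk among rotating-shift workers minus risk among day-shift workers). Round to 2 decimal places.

risk, rotating-shift workers = 1255/4293 = 0.2923
risk, day-shift workers = 479/4957 = 0.0966
risk difference = 0.2923 − 0.0966 = 0.20

RD = 0.20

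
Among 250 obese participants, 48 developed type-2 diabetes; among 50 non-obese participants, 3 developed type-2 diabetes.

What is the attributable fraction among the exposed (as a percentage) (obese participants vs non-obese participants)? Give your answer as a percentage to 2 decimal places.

68.75%

risk, obese participants = 48/250 = 0.1920
risk, non-obese participants = 3/50 = 0.0600
AR% = (0.1920 − 0.0600) / 0.1920 = 0.6875 → 68.75%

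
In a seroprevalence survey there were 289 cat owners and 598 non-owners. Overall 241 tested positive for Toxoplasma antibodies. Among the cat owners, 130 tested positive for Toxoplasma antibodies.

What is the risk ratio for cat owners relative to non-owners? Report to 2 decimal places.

2.42

cat owners without the outcome: 289 − 130 = 159
non-owners with the outcome: 241 − 130 = 111
non-owners without the outcome: 598 − 111 = 487
risk, cat owners = 130/289 = 0.4498
risk, non-owners = 111/598 = 0.1856
RR = 0.4498 / 0.1856 = 2.42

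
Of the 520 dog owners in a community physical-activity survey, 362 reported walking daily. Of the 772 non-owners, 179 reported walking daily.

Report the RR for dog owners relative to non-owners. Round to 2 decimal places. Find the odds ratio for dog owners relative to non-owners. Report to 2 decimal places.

risk, dog owners = 362/520 = 0.6962
risk, non-owners = 179/772 = 0.2319
RR = 0.6962 / 0.2319 = 3.00
OR = (362 × 593) / (158 × 179) = 214666/28282 ≈ 7.59

RR = 3.00; OR = 7.59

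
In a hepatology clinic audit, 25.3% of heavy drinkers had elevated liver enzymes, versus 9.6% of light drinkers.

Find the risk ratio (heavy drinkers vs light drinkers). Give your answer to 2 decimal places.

RR = 0.2530 / 0.0960 = 2.64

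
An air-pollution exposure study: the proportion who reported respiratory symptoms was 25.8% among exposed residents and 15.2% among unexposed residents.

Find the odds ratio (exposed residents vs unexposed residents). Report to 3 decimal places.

odds, exposed residents = 0.2580/0.7420 = 0.3477
odds, unexposed residents = 0.1520/0.8480 = 0.1792
OR = 0.3477 / 0.1792 = 1.940

OR: 1.940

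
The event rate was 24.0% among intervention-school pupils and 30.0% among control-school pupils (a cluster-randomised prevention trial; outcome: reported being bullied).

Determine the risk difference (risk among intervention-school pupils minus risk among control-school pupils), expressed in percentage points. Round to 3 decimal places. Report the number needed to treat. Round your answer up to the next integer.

RD = -6.000; NNT = 17

risk difference = 0.2400 − 0.3000 = -0.0600 → -6.000 percentage points
absolute risk difference = 0.060000
1 / 0.060000 = 16.667 → round up → 17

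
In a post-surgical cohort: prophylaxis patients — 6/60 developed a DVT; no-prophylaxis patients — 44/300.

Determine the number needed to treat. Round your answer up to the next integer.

NNT ≈ 22

risk, prophylaxis patients = 6/60 = 0.100000
risk, no-prophylaxis patients = 44/300 = 0.146667
absolute risk difference = 0.046667
1 / 0.046667 = 21.428 → round up → 22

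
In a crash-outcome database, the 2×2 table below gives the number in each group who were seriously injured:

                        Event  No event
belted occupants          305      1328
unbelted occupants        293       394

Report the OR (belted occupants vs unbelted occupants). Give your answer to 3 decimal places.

OR = (305 × 394) / (1328 × 293) = 120170/389104 ≈ 0.309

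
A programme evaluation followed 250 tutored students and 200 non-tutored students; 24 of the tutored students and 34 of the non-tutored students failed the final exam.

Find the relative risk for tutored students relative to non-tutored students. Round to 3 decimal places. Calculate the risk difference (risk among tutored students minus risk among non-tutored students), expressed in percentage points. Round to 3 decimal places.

RR = 0.565; RD = -7.400

risk, tutored students = 24/250 = 0.0960
risk, non-tutored students = 34/200 = 0.1700
RR = 0.0960 / 0.1700 = 0.565
risk difference = 0.0960 − 0.1700 = -0.0740 → -7.400 percentage points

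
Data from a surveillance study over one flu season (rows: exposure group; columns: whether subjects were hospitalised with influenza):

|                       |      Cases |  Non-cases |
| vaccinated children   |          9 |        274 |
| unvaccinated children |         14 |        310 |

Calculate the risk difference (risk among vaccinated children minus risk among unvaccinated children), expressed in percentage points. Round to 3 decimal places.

risk, vaccinated children = 9/283 = 0.03180
risk, unvaccinated children = 14/324 = 0.04321
risk difference = 0.03180 − 0.04321 = -0.01141 → -1.141 percentage points

RD: -1.141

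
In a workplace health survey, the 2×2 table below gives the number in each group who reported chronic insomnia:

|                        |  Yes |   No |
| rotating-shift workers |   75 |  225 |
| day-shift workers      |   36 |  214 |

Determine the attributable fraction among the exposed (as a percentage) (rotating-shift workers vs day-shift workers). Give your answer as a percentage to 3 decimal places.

risk, rotating-shift workers = 75/300 = 0.2500
risk, day-shift workers = 36/250 = 0.1440
AR% = (0.2500 − 0.1440) / 0.2500 = 0.4240 → 42.400%

42.400%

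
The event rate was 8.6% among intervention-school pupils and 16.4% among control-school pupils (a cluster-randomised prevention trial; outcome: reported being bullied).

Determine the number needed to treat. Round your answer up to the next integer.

absolute risk difference = 0.078000
1 / 0.078000 = 12.821 → round up → 13

NNT = 13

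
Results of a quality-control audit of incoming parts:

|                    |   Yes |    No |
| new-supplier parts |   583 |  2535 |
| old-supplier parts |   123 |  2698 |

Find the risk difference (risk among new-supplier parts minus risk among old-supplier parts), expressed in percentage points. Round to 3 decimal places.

risk, new-supplier parts = 583/3118 = 0.18698
risk, old-supplier parts = 123/2821 = 0.04360
risk difference = 0.18698 − 0.04360 = 0.14338 → 14.338 percentage points

14.338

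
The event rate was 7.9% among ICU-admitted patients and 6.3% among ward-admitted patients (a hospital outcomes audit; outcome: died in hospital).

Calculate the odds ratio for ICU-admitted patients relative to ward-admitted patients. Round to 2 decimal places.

odds, ICU-admitted patients = 0.0790/0.9210 = 0.0858
odds, ward-admitted patients = 0.0630/0.9370 = 0.0672
OR = 0.0858 / 0.0672 = 1.28

OR ≈ 1.28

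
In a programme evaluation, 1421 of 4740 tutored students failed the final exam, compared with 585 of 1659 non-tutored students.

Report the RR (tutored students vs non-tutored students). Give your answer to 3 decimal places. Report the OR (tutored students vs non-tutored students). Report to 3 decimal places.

RR = 0.850; OR = 0.786

risk, tutored students = 1421/4740 = 0.2998
risk, non-tutored students = 585/1659 = 0.3526
RR = 0.2998 / 0.3526 = 0.850
OR = (1421 × 1074) / (3319 × 585) = 1526154/1941615 ≈ 0.786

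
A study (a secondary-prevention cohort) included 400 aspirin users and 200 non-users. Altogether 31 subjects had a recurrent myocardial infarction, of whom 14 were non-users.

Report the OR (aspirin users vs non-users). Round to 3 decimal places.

aspirin users with the outcome: 31 − 14 = 17
aspirin users without the outcome: 400 − 17 = 383
non-users without the outcome: 200 − 14 = 186
odds, aspirin users = 17/383 = 0.04439
odds, non-users = 14/186 = 0.07527
OR = 0.04439 / 0.07527 = 0.590

OR ≈ 0.590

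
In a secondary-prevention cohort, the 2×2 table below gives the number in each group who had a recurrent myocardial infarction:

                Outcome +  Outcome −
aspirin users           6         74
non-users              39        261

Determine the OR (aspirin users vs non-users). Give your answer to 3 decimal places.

OR = (6 × 261) / (74 × 39) = 1566/2886 ≈ 0.543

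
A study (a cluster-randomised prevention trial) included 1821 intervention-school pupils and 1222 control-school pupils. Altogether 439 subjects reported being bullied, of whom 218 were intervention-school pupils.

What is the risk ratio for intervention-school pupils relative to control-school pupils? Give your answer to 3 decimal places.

intervention-school pupils without the outcome: 1821 − 218 = 1603
control-school pupils with the outcome: 439 − 218 = 221
control-school pupils without the outcome: 1222 − 221 = 1001
risk, intervention-school pupils = 218/1821 = 0.1197
risk, control-school pupils = 221/1222 = 0.1809
RR = 0.1197 / 0.1809 = 0.662

0.662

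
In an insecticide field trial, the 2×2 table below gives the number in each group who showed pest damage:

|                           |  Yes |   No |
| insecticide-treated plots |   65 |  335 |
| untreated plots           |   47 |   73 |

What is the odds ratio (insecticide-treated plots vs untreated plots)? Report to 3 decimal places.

odds, insecticide-treated plots = 65/335 = 0.1940
odds, untreated plots = 47/73 = 0.6438
OR = 0.1940 / 0.6438 = 0.301

0.301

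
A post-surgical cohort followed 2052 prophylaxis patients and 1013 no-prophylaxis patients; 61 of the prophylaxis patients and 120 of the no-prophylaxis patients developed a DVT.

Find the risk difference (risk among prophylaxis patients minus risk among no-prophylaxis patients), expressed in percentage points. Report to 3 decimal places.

risk, prophylaxis patients = 61/2052 = 0.02973
risk, no-prophylaxis patients = 120/1013 = 0.11846
risk difference = 0.02973 − 0.11846 = -0.08873 → -8.873 percentage points

RD ≈ -8.873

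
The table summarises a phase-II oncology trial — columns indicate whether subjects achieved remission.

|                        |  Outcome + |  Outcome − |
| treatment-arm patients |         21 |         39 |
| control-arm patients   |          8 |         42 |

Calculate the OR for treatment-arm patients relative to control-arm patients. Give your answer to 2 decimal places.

OR = (21 × 42) / (39 × 8) = 882/312 ≈ 2.83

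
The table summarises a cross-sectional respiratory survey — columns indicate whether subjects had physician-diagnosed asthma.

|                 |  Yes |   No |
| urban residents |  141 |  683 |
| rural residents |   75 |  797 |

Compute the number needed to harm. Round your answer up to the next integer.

risk, urban residents = 141/824 = 0.171117
risk, rural residents = 75/872 = 0.086009
absolute risk difference = 0.085107
1 / 0.085107 = 11.750 → round up → 12

NNH = 12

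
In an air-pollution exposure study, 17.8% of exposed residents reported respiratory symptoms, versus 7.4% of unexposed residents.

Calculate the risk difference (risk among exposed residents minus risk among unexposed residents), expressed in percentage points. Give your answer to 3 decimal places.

RD: 10.400

risk difference = 0.1780 − 0.0740 = 0.1040 → 10.400 percentage points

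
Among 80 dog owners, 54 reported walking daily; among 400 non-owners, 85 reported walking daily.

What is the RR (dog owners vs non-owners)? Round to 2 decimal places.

risk, dog owners = 54/80 = 0.6750
risk, non-owners = 85/400 = 0.2125
RR = 0.6750 / 0.2125 = 3.18

RR: 3.18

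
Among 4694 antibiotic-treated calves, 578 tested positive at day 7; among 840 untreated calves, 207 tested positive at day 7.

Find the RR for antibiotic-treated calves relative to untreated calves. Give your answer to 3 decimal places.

risk, antibiotic-treated calves = 578/4694 = 0.1231
risk, untreated calves = 207/840 = 0.2464
RR = 0.1231 / 0.2464 = 0.500

RR = 0.500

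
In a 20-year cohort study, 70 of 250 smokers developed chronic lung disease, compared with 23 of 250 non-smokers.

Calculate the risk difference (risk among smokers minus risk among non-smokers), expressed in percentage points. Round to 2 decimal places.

risk, smokers = 70/250 = 0.2800
risk, non-smokers = 23/250 = 0.0920
risk difference = 0.2800 − 0.0920 = 0.1880 → 18.80 percentage points

RD ≈ 18.80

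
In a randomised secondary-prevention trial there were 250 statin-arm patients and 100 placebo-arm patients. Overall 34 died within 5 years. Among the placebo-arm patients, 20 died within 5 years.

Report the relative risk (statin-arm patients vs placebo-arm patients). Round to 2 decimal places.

statin-arm patients with the outcome: 34 − 20 = 14
statin-arm patients without the outcome: 250 − 14 = 236
placebo-arm patients without the outcome: 100 − 20 = 80
risk, statin-arm patients = 14/250 = 0.0560
risk, placebo-arm patients = 20/100 = 0.2000
RR = 0.0560 / 0.2000 = 0.28

0.28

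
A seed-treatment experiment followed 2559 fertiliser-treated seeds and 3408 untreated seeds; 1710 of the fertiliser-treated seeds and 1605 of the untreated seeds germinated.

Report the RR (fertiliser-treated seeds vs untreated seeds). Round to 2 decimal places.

RR = 1.42

risk, fertiliser-treated seeds = 1710/2559 = 0.6682
risk, untreated seeds = 1605/3408 = 0.4710
RR = 0.6682 / 0.4710 = 1.42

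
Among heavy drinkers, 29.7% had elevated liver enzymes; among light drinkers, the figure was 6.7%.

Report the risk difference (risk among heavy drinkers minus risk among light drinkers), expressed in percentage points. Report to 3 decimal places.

risk difference = 0.2970 − 0.0670 = 0.2300 → 23.000 percentage points

RD ≈ 23.000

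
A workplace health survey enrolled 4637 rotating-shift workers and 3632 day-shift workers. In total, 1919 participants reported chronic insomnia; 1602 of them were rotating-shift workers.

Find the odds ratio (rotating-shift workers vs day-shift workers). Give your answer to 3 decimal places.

rotating-shift workers without the outcome: 4637 − 1602 = 3035
day-shift workers with the outcome: 1919 − 1602 = 317
day-shift workers without the outcome: 3632 − 317 = 3315
OR = (1602 × 3315) / (3035 × 317) = 5310630/962095 ≈ 5.520

5.520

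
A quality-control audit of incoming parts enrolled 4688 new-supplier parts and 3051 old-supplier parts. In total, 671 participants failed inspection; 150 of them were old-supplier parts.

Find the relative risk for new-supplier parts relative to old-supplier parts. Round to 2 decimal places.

new-supplier parts with the outcome: 671 − 150 = 521
new-supplier parts without the outcome: 4688 − 521 = 4167
old-supplier parts without the outcome: 3051 − 150 = 2901
risk, new-supplier parts = 521/4688 = 0.11113
risk, old-supplier parts = 150/3051 = 0.04916
RR = 0.11113 / 0.04916 = 2.26

RR: 2.26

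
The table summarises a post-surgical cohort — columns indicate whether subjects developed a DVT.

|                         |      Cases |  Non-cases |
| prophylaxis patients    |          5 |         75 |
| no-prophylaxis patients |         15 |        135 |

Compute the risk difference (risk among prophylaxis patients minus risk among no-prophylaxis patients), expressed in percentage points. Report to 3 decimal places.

risk, prophylaxis patients = 5/80 = 0.0625
risk, no-prophylaxis patients = 15/150 = 0.1000
risk difference = 0.0625 − 0.1000 = -0.0375 → -3.750 percentage points

-3.750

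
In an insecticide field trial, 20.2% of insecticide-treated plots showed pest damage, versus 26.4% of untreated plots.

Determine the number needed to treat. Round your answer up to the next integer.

absolute risk difference = 0.062000
1 / 0.062000 = 16.129 → round up → 17

17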